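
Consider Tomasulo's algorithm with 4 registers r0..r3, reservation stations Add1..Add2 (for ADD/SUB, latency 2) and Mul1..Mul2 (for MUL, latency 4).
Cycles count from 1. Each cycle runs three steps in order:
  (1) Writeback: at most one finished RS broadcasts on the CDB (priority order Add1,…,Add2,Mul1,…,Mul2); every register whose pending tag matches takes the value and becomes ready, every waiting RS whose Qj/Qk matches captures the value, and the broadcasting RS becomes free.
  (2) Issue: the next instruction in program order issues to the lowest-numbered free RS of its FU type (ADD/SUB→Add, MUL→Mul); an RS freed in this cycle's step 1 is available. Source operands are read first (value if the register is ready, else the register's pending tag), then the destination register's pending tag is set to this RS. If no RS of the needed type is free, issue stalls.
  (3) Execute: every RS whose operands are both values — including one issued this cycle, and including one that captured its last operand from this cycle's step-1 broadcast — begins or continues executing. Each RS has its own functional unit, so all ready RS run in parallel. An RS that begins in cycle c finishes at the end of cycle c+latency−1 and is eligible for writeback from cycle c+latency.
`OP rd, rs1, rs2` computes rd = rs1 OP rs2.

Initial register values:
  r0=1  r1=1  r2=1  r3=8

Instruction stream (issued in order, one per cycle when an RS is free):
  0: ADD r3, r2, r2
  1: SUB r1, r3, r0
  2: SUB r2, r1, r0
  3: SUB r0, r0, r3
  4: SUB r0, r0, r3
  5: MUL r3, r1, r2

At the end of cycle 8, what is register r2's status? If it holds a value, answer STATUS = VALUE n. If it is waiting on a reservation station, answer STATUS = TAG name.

c1: issue ADD r3<-Add1 | r0:1,r1:1,r2:1,r3:Add1
c2: issue SUB r1<-Add2 | r0:1,r1:Add2,r2:1,r3:Add1
c3: CDB Add1=2; issue SUB r2<-Add1 | r0:1,r1:Add2,r2:Add1,r3:2
c4: stall | r0:1,r1:Add2,r2:Add1,r3:2
c5: CDB Add2=1; issue SUB r0<-Add2 | r0:Add2,r1:1,r2:Add1,r3:2
c6: stall | r0:Add2,r1:1,r2:Add1,r3:2
c7: CDB Add1=0; issue SUB r0<-Add1 | r0:Add1,r1:1,r2:0,r3:2
c8: CDB Add2=-1; issue MUL r3<-Mul1 | r0:Add1,r1:1,r2:0,r3:Mul1

STATUS = VALUE 0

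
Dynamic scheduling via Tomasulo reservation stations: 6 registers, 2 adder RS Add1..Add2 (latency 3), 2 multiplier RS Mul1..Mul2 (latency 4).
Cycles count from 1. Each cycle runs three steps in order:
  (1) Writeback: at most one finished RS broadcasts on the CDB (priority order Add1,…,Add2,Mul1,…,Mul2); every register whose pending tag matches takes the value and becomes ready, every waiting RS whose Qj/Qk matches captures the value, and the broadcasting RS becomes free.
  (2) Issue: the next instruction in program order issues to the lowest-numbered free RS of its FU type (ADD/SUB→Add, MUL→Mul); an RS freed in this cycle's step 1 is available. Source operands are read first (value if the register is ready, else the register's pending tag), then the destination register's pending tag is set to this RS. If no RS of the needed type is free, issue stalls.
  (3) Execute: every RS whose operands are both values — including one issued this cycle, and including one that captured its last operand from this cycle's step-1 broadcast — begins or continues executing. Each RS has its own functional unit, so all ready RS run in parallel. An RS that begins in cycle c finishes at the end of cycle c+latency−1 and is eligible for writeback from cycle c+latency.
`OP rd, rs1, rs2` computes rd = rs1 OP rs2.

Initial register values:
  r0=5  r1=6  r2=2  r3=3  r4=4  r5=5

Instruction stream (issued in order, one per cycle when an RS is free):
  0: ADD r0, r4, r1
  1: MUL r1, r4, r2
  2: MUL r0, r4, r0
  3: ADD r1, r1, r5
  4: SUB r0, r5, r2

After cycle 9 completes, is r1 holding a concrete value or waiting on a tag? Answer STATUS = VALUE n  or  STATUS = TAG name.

c1: issue ADD r0<-Add1 | r0:Add1,r1:6,r2:2,r3:3,r4:4,r5:5
c2: issue MUL r1<-Mul1 | r0:Add1,r1:Mul1,r2:2,r3:3,r4:4,r5:5
c3: issue MUL r0<-Mul2 | r0:Mul2,r1:Mul1,r2:2,r3:3,r4:4,r5:5
c4: CDB Add1=10; issue ADD r1<-Add1 | r0:Mul2,r1:Add1,r2:2,r3:3,r4:4,r5:5
c5: issue SUB r0<-Add2 | r0:Add2,r1:Add1,r2:2,r3:3,r4:4,r5:5
c6: CDB Mul1=8 | r0:Add2,r1:Add1,r2:2,r3:3,r4:4,r5:5
c7: - | r0:Add2,r1:Add1,r2:2,r3:3,r4:4,r5:5
c8: CDB Add2=3 | r0:3,r1:Add1,r2:2,r3:3,r4:4,r5:5
c9: CDB Add1=13 | r0:3,r1:13,r2:2,r3:3,r4:4,r5:5

STATUS = VALUE 13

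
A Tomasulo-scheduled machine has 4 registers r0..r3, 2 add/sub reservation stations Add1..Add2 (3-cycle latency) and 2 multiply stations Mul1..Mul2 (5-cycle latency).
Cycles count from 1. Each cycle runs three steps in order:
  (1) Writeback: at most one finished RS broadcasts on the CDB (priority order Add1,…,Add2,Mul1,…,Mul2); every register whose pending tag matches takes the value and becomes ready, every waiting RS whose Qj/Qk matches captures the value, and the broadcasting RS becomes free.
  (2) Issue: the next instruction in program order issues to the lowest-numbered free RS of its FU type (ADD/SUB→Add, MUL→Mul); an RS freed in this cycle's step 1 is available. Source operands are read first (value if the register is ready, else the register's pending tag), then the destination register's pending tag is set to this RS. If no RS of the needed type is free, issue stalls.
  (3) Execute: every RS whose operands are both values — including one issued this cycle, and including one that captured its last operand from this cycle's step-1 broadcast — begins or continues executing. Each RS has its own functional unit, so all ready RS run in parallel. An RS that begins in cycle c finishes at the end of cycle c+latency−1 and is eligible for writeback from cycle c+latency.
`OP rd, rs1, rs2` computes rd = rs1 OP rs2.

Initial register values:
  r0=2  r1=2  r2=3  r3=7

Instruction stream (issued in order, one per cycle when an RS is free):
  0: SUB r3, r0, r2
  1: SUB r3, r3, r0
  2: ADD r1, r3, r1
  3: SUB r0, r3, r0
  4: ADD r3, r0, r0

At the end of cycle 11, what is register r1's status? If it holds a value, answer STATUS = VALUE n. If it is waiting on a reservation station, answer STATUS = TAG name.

  c1: issue SUB r3<-Add1  regs: r0:2,r1:2,r2:3,r3:Add1
  c2: issue SUB r3<-Add2  regs: r0:2,r1:2,r2:3,r3:Add2
  c3: stall  regs: r0:2,r1:2,r2:3,r3:Add2
  c4: CDB Add1=-1; issue ADD r1<-Add1  regs: r0:2,r1:Add1,r2:3,r3:Add2
  c5: stall  regs: r0:2,r1:Add1,r2:3,r3:Add2
  c6: stall  regs: r0:2,r1:Add1,r2:3,r3:Add2
  c7: CDB Add2=-3; issue SUB r0<-Add2  regs: r0:Add2,r1:Add1,r2:3,r3:-3
  c8: stall  regs: r0:Add2,r1:Add1,r2:3,r3:-3
  c9: stall  regs: r0:Add2,r1:Add1,r2:3,r3:-3
  c10: CDB Add1=-1; issue ADD r3<-Add1  regs: r0:Add2,r1:-1,r2:3,r3:Add1
  c11: CDB Add2=-5  regs: r0:-5,r1:-1,r2:3,r3:Add1

STATUS = VALUE -1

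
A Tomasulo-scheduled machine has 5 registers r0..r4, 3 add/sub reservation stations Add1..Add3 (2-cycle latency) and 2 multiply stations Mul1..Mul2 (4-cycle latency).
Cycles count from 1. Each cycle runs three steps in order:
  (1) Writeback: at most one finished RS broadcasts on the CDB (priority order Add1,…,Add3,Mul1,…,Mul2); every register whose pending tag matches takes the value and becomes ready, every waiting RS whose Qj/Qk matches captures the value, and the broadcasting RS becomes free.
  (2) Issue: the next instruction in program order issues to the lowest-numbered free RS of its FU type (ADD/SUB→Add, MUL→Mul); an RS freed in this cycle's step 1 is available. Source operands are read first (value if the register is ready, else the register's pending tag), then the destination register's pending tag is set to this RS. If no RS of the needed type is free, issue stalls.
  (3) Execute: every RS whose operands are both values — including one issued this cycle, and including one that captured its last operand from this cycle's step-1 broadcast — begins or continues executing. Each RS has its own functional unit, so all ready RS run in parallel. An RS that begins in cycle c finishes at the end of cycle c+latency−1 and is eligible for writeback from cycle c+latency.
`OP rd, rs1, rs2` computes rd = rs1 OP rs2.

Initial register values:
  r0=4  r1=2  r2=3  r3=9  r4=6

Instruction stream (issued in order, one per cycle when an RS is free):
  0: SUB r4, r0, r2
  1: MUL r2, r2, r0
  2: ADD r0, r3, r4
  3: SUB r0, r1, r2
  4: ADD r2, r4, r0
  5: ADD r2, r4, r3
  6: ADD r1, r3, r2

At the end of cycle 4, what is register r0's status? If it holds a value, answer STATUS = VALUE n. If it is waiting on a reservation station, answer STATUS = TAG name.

  c1: issue SUB r4<-Add1  regs: r0:4,r1:2,r2:3,r3:9,r4:Add1
  c2: issue MUL r2<-Mul1  regs: r0:4,r1:2,r2:Mul1,r3:9,r4:Add1
  c3: CDB Add1=1; issue ADD r0<-Add1  regs: r0:Add1,r1:2,r2:Mul1,r3:9,r4:1
  c4: issue SUB r0<-Add2  regs: r0:Add2,r1:2,r2:Mul1,r3:9,r4:1

STATUS = TAG Add2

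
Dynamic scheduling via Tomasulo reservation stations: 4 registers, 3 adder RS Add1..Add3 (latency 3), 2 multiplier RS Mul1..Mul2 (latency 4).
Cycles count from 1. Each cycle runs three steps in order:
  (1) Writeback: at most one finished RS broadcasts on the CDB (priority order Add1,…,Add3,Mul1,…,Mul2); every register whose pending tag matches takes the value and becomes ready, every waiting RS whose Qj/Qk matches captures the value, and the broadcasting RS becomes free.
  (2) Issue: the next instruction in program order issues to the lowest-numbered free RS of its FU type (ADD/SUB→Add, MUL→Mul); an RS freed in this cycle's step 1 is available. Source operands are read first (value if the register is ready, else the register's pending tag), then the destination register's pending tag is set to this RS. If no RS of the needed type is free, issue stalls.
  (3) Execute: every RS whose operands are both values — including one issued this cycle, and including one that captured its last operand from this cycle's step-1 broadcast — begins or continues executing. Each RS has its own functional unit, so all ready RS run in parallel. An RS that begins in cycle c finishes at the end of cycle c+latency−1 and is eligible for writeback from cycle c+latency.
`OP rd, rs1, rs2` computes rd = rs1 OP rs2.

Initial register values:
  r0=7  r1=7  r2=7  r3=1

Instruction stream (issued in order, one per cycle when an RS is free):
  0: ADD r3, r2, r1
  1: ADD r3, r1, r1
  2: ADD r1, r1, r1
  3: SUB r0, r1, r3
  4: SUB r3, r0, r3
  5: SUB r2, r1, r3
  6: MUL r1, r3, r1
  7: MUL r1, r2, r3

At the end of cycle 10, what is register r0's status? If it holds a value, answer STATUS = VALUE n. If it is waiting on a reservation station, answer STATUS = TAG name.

cycle 1: issue ADD r3<-Add1 // r0:7,r1:7,r2:7,r3:Add1
cycle 2: issue ADD r3<-Add2 // r0:7,r1:7,r2:7,r3:Add2
cycle 3: issue ADD r1<-Add3 // r0:7,r1:Add3,r2:7,r3:Add2
cycle 4: CDB Add1=14; issue SUB r0<-Add1 // r0:Add1,r1:Add3,r2:7,r3:Add2
cycle 5: CDB Add2=14; issue SUB r3<-Add2 // r0:Add1,r1:Add3,r2:7,r3:Add2
cycle 6: CDB Add3=14; issue SUB r2<-Add3 // r0:Add1,r1:14,r2:Add3,r3:Add2
cycle 7: issue MUL r1<-Mul1 // r0:Add1,r1:Mul1,r2:Add3,r3:Add2
cycle 8: issue MUL r1<-Mul2 // r0:Add1,r1:Mul2,r2:Add3,r3:Add2
cycle 9: CDB Add1=0 // r0:0,r1:Mul2,r2:Add3,r3:Add2
cycle 10: - // r0:0,r1:Mul2,r2:Add3,r3:Add2

STATUS = VALUE 0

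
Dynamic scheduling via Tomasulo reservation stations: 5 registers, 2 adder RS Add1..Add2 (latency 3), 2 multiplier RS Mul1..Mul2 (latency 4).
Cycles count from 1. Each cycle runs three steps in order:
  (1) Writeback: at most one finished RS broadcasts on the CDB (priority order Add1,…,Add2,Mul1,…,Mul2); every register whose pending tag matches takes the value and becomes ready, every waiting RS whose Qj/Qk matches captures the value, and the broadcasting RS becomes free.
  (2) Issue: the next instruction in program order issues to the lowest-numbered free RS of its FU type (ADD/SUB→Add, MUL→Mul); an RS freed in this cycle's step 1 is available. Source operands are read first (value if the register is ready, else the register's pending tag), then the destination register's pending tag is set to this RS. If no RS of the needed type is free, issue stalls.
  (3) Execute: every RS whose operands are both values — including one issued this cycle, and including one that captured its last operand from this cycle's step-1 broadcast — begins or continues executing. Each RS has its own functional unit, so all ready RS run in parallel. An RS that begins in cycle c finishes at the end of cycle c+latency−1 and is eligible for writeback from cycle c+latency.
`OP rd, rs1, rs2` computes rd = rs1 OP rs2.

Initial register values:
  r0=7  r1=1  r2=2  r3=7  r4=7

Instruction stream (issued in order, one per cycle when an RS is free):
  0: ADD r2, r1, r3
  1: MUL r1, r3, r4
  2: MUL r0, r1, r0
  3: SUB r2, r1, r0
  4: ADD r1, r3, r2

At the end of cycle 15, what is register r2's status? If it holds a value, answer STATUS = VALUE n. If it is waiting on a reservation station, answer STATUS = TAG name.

cycle 1: issue ADD r2<-Add1 // r0:7,r1:1,r2:Add1,r3:7,r4:7
cycle 2: issue MUL r1<-Mul1 // r0:7,r1:Mul1,r2:Add1,r3:7,r4:7
cycle 3: issue MUL r0<-Mul2 // r0:Mul2,r1:Mul1,r2:Add1,r3:7,r4:7
cycle 4: CDB Add1=8; issue SUB r2<-Add1 // r0:Mul2,r1:Mul1,r2:Add1,r3:7,r4:7
cycle 5: issue ADD r1<-Add2 // r0:Mul2,r1:Add2,r2:Add1,r3:7,r4:7
cycle 6: CDB Mul1=49 // r0:Mul2,r1:Add2,r2:Add1,r3:7,r4:7
cycle 7: - // r0:Mul2,r1:Add2,r2:Add1,r3:7,r4:7
cycle 8: - // r0:Mul2,r1:Add2,r2:Add1,r3:7,r4:7
cycle 9: - // r0:Mul2,r1:Add2,r2:Add1,r3:7,r4:7
cycle 10: CDB Mul2=343 // r0:343,r1:Add2,r2:Add1,r3:7,r4:7
cycle 11: - // r0:343,r1:Add2,r2:Add1,r3:7,r4:7
cycle 12: - // r0:343,r1:Add2,r2:Add1,r3:7,r4:7
cycle 13: CDB Add1=-294 // r0:343,r1:Add2,r2:-294,r3:7,r4:7
cycle 14: - // r0:343,r1:Add2,r2:-294,r3:7,r4:7
cycle 15: - // r0:343,r1:Add2,r2:-294,r3:7,r4:7

STATUS = VALUE -294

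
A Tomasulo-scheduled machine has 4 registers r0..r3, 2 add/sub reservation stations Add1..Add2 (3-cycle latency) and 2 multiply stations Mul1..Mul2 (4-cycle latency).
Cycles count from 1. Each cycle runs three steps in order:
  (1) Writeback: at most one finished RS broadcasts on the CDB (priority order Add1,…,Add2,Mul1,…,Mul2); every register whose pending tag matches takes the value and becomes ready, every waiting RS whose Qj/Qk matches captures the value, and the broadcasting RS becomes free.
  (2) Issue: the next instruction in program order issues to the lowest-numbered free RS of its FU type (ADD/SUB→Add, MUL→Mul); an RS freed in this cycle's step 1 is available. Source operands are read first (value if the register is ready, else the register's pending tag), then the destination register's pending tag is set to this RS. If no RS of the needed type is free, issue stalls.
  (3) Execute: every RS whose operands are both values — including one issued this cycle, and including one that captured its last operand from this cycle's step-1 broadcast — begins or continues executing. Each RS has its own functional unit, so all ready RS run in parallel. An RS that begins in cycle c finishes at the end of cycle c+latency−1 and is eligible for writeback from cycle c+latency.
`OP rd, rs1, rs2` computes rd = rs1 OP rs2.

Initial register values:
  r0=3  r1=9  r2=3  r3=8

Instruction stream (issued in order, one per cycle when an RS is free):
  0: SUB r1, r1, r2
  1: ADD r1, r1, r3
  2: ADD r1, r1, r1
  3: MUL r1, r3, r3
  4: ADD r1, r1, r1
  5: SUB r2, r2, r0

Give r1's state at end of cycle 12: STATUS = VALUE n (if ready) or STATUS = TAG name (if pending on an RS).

STATUS = VALUE 128

c1: issue SUB r1<-Add1 | r0:3,r1:Add1,r2:3,r3:8
c2: issue ADD r1<-Add2 | r0:3,r1:Add2,r2:3,r3:8
c3: stall | r0:3,r1:Add2,r2:3,r3:8
c4: CDB Add1=6; issue ADD r1<-Add1 | r0:3,r1:Add1,r2:3,r3:8
c5: issue MUL r1<-Mul1 | r0:3,r1:Mul1,r2:3,r3:8
c6: stall | r0:3,r1:Mul1,r2:3,r3:8
c7: CDB Add2=14; issue ADD r1<-Add2 | r0:3,r1:Add2,r2:3,r3:8
c8: stall | r0:3,r1:Add2,r2:3,r3:8
c9: CDB Mul1=64; stall | r0:3,r1:Add2,r2:3,r3:8
c10: CDB Add1=28; issue SUB r2<-Add1 | r0:3,r1:Add2,r2:Add1,r3:8
c11: - | r0:3,r1:Add2,r2:Add1,r3:8
c12: CDB Add2=128 | r0:3,r1:128,r2:Add1,r3:8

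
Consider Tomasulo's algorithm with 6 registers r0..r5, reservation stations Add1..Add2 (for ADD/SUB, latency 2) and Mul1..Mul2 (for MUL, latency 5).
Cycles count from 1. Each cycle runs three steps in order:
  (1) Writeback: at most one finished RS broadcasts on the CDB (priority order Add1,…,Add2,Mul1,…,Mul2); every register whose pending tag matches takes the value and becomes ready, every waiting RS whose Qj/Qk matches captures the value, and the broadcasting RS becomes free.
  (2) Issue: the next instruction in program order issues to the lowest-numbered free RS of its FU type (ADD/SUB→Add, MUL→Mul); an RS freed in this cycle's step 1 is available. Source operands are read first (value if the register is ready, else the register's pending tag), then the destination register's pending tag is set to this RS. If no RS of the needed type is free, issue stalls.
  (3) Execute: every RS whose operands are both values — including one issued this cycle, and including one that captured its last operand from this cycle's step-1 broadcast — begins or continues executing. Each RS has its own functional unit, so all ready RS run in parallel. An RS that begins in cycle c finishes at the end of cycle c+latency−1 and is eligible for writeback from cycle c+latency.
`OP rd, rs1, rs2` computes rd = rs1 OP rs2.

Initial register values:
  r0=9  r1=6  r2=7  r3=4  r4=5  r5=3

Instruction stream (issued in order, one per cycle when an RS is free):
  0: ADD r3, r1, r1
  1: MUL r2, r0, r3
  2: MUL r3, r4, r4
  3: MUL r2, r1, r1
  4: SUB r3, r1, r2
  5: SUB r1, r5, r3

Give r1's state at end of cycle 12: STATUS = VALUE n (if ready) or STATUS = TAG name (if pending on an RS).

  c1: issue ADD r3<-Add1  regs: r0:9,r1:6,r2:7,r3:Add1,r4:5,r5:3
  c2: issue MUL r2<-Mul1  regs: r0:9,r1:6,r2:Mul1,r3:Add1,r4:5,r5:3
  c3: CDB Add1=12; issue MUL r3<-Mul2  regs: r0:9,r1:6,r2:Mul1,r3:Mul2,r4:5,r5:3
  c4: stall  regs: r0:9,r1:6,r2:Mul1,r3:Mul2,r4:5,r5:3
  c5: stall  regs: r0:9,r1:6,r2:Mul1,r3:Mul2,r4:5,r5:3
  c6: stall  regs: r0:9,r1:6,r2:Mul1,r3:Mul2,r4:5,r5:3
  c7: stall  regs: r0:9,r1:6,r2:Mul1,r3:Mul2,r4:5,r5:3
  c8: CDB Mul1=108; issue MUL r2<-Mul1  regs: r0:9,r1:6,r2:Mul1,r3:Mul2,r4:5,r5:3
  c9: CDB Mul2=25; issue SUB r3<-Add1  regs: r0:9,r1:6,r2:Mul1,r3:Add1,r4:5,r5:3
  c10: issue SUB r1<-Add2  regs: r0:9,r1:Add2,r2:Mul1,r3:Add1,r4:5,r5:3
  c11: -  regs: r0:9,r1:Add2,r2:Mul1,r3:Add1,r4:5,r5:3
  c12: -  regs: r0:9,r1:Add2,r2:Mul1,r3:Add1,r4:5,r5:3

STATUS = TAG Add2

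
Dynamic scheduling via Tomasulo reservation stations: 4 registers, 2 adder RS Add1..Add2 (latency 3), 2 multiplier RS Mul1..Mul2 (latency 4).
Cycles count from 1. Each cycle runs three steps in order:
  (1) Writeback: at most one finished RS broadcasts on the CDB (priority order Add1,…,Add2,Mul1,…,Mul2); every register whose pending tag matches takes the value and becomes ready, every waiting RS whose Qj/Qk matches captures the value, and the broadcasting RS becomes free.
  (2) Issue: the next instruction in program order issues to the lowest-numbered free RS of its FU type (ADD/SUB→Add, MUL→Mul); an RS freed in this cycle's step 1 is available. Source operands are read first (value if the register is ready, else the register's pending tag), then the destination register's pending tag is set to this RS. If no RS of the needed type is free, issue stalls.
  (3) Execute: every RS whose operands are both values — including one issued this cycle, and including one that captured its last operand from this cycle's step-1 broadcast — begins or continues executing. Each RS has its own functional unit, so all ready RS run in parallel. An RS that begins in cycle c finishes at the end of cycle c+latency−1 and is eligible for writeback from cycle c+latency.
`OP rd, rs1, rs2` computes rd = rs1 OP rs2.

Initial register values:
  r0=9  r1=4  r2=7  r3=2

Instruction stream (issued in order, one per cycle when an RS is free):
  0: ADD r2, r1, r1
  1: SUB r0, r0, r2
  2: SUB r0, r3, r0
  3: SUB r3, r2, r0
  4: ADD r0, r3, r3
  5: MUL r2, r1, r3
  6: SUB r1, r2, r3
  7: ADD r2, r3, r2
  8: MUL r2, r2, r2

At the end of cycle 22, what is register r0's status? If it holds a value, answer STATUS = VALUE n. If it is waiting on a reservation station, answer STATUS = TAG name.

cycle 1: issue ADD r2<-Add1 // r0:9,r1:4,r2:Add1,r3:2
cycle 2: issue SUB r0<-Add2 // r0:Add2,r1:4,r2:Add1,r3:2
cycle 3: stall // r0:Add2,r1:4,r2:Add1,r3:2
cycle 4: CDB Add1=8; issue SUB r0<-Add1 // r0:Add1,r1:4,r2:8,r3:2
cycle 5: stall // r0:Add1,r1:4,r2:8,r3:2
cycle 6: stall // r0:Add1,r1:4,r2:8,r3:2
cycle 7: CDB Add2=1; issue SUB r3<-Add2 // r0:Add1,r1:4,r2:8,r3:Add2
cycle 8: stall // r0:Add1,r1:4,r2:8,r3:Add2
cycle 9: stall // r0:Add1,r1:4,r2:8,r3:Add2
cycle 10: CDB Add1=1; issue ADD r0<-Add1 // r0:Add1,r1:4,r2:8,r3:Add2
cycle 11: issue MUL r2<-Mul1 // r0:Add1,r1:4,r2:Mul1,r3:Add2
cycle 12: stall // r0:Add1,r1:4,r2:Mul1,r3:Add2
cycle 13: CDB Add2=7; issue SUB r1<-Add2 // r0:Add1,r1:Add2,r2:Mul1,r3:7
cycle 14: stall // r0:Add1,r1:Add2,r2:Mul1,r3:7
cycle 15: stall // r0:Add1,r1:Add2,r2:Mul1,r3:7
cycle 16: CDB Add1=14; issue ADD r2<-Add1 // r0:14,r1:Add2,r2:Add1,r3:7
cycle 17: CDB Mul1=28; issue MUL r2<-Mul1 // r0:14,r1:Add2,r2:Mul1,r3:7
cycle 18: - // r0:14,r1:Add2,r2:Mul1,r3:7
cycle 19: - // r0:14,r1:Add2,r2:Mul1,r3:7
cycle 20: CDB Add1=35 // r0:14,r1:Add2,r2:Mul1,r3:7
cycle 21: CDB Add2=21 // r0:14,r1:21,r2:Mul1,r3:7
cycle 22: - // r0:14,r1:21,r2:Mul1,r3:7

STATUS = VALUE 14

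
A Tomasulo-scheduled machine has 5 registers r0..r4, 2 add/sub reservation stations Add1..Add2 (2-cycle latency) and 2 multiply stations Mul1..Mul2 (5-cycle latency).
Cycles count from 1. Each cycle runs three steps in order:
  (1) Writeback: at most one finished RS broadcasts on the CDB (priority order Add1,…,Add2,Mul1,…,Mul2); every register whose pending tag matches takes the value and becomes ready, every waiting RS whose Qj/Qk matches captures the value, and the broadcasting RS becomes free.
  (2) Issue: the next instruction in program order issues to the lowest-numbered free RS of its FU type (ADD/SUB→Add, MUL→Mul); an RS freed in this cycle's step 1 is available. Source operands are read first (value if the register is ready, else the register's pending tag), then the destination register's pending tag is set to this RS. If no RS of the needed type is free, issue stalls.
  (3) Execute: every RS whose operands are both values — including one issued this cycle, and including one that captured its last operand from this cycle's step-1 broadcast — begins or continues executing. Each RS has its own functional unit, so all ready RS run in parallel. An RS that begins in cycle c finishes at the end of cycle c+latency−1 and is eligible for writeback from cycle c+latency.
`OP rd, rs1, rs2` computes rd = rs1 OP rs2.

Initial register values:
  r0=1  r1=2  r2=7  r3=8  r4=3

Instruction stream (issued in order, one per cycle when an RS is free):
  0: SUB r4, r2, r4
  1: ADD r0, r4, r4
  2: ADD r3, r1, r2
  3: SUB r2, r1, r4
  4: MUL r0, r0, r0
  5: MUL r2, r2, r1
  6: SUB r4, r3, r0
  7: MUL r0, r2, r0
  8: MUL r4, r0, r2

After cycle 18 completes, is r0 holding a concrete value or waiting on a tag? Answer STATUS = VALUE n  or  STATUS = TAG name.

  c1: issue SUB r4<-Add1  regs: r0:1,r1:2,r2:7,r3:8,r4:Add1
  c2: issue ADD r0<-Add2  regs: r0:Add2,r1:2,r2:7,r3:8,r4:Add1
  c3: CDB Add1=4; issue ADD r3<-Add1  regs: r0:Add2,r1:2,r2:7,r3:Add1,r4:4
  c4: stall  regs: r0:Add2,r1:2,r2:7,r3:Add1,r4:4
  c5: CDB Add1=9; issue SUB r2<-Add1  regs: r0:Add2,r1:2,r2:Add1,r3:9,r4:4
  c6: CDB Add2=8; issue MUL r0<-Mul1  regs: r0:Mul1,r1:2,r2:Add1,r3:9,r4:4
  c7: CDB Add1=-2; issue MUL r2<-Mul2  regs: r0:Mul1,r1:2,r2:Mul2,r3:9,r4:4
  c8: issue SUB r4<-Add1  regs: r0:Mul1,r1:2,r2:Mul2,r3:9,r4:Add1
  c9: stall  regs: r0:Mul1,r1:2,r2:Mul2,r3:9,r4:Add1
  c10: stall  regs: r0:Mul1,r1:2,r2:Mul2,r3:9,r4:Add1
  c11: CDB Mul1=64; issue MUL r0<-Mul1  regs: r0:Mul1,r1:2,r2:Mul2,r3:9,r4:Add1
  c12: CDB Mul2=-4; issue MUL r4<-Mul2  regs: r0:Mul1,r1:2,r2:-4,r3:9,r4:Mul2
  c13: CDB Add1=-55  regs: r0:Mul1,r1:2,r2:-4,r3:9,r4:Mul2
  c14: -  regs: r0:Mul1,r1:2,r2:-4,r3:9,r4:Mul2
  c15: -  regs: r0:Mul1,r1:2,r2:-4,r3:9,r4:Mul2
  c16: -  regs: r0:Mul1,r1:2,r2:-4,r3:9,r4:Mul2
  c17: CDB Mul1=-256  regs: r0:-256,r1:2,r2:-4,r3:9,r4:Mul2
  c18: -  regs: r0:-256,r1:2,r2:-4,r3:9,r4:Mul2

STATUS = VALUE -256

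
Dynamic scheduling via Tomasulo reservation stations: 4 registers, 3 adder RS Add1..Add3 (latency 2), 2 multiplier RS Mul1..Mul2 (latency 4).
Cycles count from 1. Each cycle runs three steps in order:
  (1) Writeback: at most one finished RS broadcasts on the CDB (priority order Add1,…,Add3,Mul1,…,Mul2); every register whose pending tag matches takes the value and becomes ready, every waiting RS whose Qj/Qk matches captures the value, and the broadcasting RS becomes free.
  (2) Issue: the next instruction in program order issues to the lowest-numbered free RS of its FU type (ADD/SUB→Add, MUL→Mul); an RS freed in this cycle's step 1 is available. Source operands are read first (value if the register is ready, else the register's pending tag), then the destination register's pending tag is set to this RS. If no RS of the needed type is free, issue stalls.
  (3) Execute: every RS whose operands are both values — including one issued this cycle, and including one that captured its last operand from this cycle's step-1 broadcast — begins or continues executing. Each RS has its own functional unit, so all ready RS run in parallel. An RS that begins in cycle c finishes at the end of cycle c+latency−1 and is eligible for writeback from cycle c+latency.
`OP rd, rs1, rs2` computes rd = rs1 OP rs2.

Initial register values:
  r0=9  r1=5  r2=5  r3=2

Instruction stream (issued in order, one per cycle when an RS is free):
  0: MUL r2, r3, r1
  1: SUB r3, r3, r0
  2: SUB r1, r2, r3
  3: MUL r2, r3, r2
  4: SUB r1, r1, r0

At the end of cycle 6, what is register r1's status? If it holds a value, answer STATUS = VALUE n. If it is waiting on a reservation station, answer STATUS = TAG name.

STATUS = TAG Add1

  c1: issue MUL r2<-Mul1  regs: r0:9,r1:5,r2:Mul1,r3:2
  c2: issue SUB r3<-Add1  regs: r0:9,r1:5,r2:Mul1,r3:Add1
  c3: issue SUB r1<-Add2  regs: r0:9,r1:Add2,r2:Mul1,r3:Add1
  c4: CDB Add1=-7; issue MUL r2<-Mul2  regs: r0:9,r1:Add2,r2:Mul2,r3:-7
  c5: CDB Mul1=10; issue SUB r1<-Add1  regs: r0:9,r1:Add1,r2:Mul2,r3:-7
  c6: -  regs: r0:9,r1:Add1,r2:Mul2,r3:-7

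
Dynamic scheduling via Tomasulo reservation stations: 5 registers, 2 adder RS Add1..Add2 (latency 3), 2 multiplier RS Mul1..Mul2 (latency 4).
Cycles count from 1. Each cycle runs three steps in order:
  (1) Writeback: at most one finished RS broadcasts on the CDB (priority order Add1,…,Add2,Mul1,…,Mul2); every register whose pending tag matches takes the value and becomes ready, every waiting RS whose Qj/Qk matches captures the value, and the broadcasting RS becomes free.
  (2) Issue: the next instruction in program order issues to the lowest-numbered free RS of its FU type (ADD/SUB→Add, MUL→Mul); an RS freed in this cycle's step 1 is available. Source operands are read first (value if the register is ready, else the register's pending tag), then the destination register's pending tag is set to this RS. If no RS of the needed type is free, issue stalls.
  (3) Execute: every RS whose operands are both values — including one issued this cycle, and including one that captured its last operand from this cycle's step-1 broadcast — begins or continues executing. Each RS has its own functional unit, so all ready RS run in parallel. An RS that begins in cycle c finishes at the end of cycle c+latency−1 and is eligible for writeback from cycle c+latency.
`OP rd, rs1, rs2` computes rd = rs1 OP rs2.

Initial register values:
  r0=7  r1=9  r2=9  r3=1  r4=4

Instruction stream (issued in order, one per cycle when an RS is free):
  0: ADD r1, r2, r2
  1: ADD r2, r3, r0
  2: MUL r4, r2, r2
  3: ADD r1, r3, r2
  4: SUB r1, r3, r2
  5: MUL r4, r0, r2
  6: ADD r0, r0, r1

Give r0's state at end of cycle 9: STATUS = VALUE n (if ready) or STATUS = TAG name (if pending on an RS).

STATUS = TAG Add1

  c1: issue ADD r1<-Add1  regs: r0:7,r1:Add1,r2:9,r3:1,r4:4
  c2: issue ADD r2<-Add2  regs: r0:7,r1:Add1,r2:Add2,r3:1,r4:4
  c3: issue MUL r4<-Mul1  regs: r0:7,r1:Add1,r2:Add2,r3:1,r4:Mul1
  c4: CDB Add1=18; issue ADD r1<-Add1  regs: r0:7,r1:Add1,r2:Add2,r3:1,r4:Mul1
  c5: CDB Add2=8; issue SUB r1<-Add2  regs: r0:7,r1:Add2,r2:8,r3:1,r4:Mul1
  c6: issue MUL r4<-Mul2  regs: r0:7,r1:Add2,r2:8,r3:1,r4:Mul2
  c7: stall  regs: r0:7,r1:Add2,r2:8,r3:1,r4:Mul2
  c8: CDB Add1=9; issue ADD r0<-Add1  regs: r0:Add1,r1:Add2,r2:8,r3:1,r4:Mul2
  c9: CDB Add2=-7  regs: r0:Add1,r1:-7,r2:8,r3:1,r4:Mul2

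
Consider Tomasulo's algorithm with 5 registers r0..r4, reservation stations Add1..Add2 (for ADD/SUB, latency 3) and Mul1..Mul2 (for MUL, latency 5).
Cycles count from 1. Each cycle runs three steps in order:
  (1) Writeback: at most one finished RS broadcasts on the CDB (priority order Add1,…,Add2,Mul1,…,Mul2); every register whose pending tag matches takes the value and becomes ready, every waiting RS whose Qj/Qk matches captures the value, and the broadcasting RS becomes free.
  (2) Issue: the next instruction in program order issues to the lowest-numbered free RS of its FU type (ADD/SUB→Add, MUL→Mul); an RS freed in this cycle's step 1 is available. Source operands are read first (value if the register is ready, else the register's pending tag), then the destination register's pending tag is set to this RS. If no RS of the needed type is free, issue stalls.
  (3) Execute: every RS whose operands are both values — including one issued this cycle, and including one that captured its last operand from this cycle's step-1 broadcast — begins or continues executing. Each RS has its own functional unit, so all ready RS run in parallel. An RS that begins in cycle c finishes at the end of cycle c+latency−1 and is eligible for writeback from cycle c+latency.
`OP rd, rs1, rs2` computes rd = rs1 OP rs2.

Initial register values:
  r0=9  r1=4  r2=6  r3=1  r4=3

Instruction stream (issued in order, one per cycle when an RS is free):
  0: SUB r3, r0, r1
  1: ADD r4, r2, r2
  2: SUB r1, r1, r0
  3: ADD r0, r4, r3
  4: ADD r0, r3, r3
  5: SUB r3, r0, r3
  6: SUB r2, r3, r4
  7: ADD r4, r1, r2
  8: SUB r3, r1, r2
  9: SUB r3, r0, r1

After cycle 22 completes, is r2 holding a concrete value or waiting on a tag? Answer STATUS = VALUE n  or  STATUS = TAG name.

STATUS = VALUE -7

cycle 1: issue SUB r3<-Add1 // r0:9,r1:4,r2:6,r3:Add1,r4:3
cycle 2: issue ADD r4<-Add2 // r0:9,r1:4,r2:6,r3:Add1,r4:Add2
cycle 3: stall // r0:9,r1:4,r2:6,r3:Add1,r4:Add2
cycle 4: CDB Add1=5; issue SUB r1<-Add1 // r0:9,r1:Add1,r2:6,r3:5,r4:Add2
cycle 5: CDB Add2=12; issue ADD r0<-Add2 // r0:Add2,r1:Add1,r2:6,r3:5,r4:12
cycle 6: stall // r0:Add2,r1:Add1,r2:6,r3:5,r4:12
cycle 7: CDB Add1=-5; issue ADD r0<-Add1 // r0:Add1,r1:-5,r2:6,r3:5,r4:12
cycle 8: CDB Add2=17; issue SUB r3<-Add2 // r0:Add1,r1:-5,r2:6,r3:Add2,r4:12
cycle 9: stall // r0:Add1,r1:-5,r2:6,r3:Add2,r4:12
cycle 10: CDB Add1=10; issue SUB r2<-Add1 // r0:10,r1:-5,r2:Add1,r3:Add2,r4:12
cycle 11: stall // r0:10,r1:-5,r2:Add1,r3:Add2,r4:12
cycle 12: stall // r0:10,r1:-5,r2:Add1,r3:Add2,r4:12
cycle 13: CDB Add2=5; issue ADD r4<-Add2 // r0:10,r1:-5,r2:Add1,r3:5,r4:Add2
cycle 14: stall // r0:10,r1:-5,r2:Add1,r3:5,r4:Add2
cycle 15: stall // r0:10,r1:-5,r2:Add1,r3:5,r4:Add2
cycle 16: CDB Add1=-7; issue SUB r3<-Add1 // r0:10,r1:-5,r2:-7,r3:Add1,r4:Add2
cycle 17: stall // r0:10,r1:-5,r2:-7,r3:Add1,r4:Add2
cycle 18: stall // r0:10,r1:-5,r2:-7,r3:Add1,r4:Add2
cycle 19: CDB Add1=2; issue SUB r3<-Add1 // r0:10,r1:-5,r2:-7,r3:Add1,r4:Add2
cycle 20: CDB Add2=-12 // r0:10,r1:-5,r2:-7,r3:Add1,r4:-12
cycle 21: - // r0:10,r1:-5,r2:-7,r3:Add1,r4:-12
cycle 22: CDB Add1=15 // r0:10,r1:-5,r2:-7,r3:15,r4:-12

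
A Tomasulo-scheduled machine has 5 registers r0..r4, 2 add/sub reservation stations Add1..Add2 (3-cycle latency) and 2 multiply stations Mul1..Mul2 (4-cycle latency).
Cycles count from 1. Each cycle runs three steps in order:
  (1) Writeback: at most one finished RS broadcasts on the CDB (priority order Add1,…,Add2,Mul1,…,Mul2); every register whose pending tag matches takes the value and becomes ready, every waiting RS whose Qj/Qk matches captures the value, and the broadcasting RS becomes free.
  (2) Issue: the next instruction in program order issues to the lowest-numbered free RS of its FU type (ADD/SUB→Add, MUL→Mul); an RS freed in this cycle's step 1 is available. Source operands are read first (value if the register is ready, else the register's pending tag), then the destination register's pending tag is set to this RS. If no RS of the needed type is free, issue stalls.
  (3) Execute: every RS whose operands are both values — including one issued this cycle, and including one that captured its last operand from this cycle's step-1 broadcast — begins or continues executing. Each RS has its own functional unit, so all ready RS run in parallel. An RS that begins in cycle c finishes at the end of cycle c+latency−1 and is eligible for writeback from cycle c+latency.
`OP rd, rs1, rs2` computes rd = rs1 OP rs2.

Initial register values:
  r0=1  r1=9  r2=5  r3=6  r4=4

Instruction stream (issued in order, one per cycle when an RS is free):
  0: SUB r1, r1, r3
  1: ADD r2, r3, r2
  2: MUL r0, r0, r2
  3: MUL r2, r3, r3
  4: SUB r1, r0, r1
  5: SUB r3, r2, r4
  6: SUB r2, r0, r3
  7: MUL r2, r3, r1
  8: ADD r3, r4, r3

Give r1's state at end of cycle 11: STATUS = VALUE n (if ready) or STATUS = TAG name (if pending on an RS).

STATUS = TAG Add1

  c1: issue SUB r1<-Add1  regs: r0:1,r1:Add1,r2:5,r3:6,r4:4
  c2: issue ADD r2<-Add2  regs: r0:1,r1:Add1,r2:Add2,r3:6,r4:4
  c3: issue MUL r0<-Mul1  regs: r0:Mul1,r1:Add1,r2:Add2,r3:6,r4:4
  c4: CDB Add1=3; issue MUL r2<-Mul2  regs: r0:Mul1,r1:3,r2:Mul2,r3:6,r4:4
  c5: CDB Add2=11; issue SUB r1<-Add1  regs: r0:Mul1,r1:Add1,r2:Mul2,r3:6,r4:4
  c6: issue SUB r3<-Add2  regs: r0:Mul1,r1:Add1,r2:Mul2,r3:Add2,r4:4
  c7: stall  regs: r0:Mul1,r1:Add1,r2:Mul2,r3:Add2,r4:4
  c8: CDB Mul2=36; stall  regs: r0:Mul1,r1:Add1,r2:36,r3:Add2,r4:4
  c9: CDB Mul1=11; stall  regs: r0:11,r1:Add1,r2:36,r3:Add2,r4:4
  c10: stall  regs: r0:11,r1:Add1,r2:36,r3:Add2,r4:4
  c11: CDB Add2=32; issue SUB r2<-Add2  regs: r0:11,r1:Add1,r2:Add2,r3:32,r4:4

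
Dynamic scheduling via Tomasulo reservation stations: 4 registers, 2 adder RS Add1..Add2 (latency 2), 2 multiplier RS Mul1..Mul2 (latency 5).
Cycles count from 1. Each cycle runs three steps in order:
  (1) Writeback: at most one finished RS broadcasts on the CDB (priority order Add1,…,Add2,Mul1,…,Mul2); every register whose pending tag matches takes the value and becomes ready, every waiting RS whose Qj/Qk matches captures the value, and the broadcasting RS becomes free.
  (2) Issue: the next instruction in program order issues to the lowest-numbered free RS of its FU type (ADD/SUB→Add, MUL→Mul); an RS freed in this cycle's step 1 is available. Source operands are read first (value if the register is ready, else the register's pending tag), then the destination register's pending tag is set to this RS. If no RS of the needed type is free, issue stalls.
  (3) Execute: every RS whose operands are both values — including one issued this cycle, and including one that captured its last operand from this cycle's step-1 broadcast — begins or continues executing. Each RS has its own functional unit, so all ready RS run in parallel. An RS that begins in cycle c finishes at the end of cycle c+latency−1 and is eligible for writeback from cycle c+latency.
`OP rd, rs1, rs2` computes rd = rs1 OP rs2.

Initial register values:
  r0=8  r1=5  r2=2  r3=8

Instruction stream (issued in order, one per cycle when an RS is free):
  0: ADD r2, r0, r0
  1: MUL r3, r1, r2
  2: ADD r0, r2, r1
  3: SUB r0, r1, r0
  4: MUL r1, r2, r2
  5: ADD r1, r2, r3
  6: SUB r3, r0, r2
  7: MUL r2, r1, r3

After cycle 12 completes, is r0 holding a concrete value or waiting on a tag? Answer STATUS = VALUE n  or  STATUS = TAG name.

STATUS = VALUE -16

c1: issue ADD r2<-Add1 | r0:8,r1:5,r2:Add1,r3:8
c2: issue MUL r3<-Mul1 | r0:8,r1:5,r2:Add1,r3:Mul1
c3: CDB Add1=16; issue ADD r0<-Add1 | r0:Add1,r1:5,r2:16,r3:Mul1
c4: issue SUB r0<-Add2 | r0:Add2,r1:5,r2:16,r3:Mul1
c5: CDB Add1=21; issue MUL r1<-Mul2 | r0:Add2,r1:Mul2,r2:16,r3:Mul1
c6: issue ADD r1<-Add1 | r0:Add2,r1:Add1,r2:16,r3:Mul1
c7: CDB Add2=-16; issue SUB r3<-Add2 | r0:-16,r1:Add1,r2:16,r3:Add2
c8: CDB Mul1=80; issue MUL r2<-Mul1 | r0:-16,r1:Add1,r2:Mul1,r3:Add2
c9: CDB Add2=-32 | r0:-16,r1:Add1,r2:Mul1,r3:-32
c10: CDB Add1=96 | r0:-16,r1:96,r2:Mul1,r3:-32
c11: CDB Mul2=256 | r0:-16,r1:96,r2:Mul1,r3:-32
c12: - | r0:-16,r1:96,r2:Mul1,r3:-32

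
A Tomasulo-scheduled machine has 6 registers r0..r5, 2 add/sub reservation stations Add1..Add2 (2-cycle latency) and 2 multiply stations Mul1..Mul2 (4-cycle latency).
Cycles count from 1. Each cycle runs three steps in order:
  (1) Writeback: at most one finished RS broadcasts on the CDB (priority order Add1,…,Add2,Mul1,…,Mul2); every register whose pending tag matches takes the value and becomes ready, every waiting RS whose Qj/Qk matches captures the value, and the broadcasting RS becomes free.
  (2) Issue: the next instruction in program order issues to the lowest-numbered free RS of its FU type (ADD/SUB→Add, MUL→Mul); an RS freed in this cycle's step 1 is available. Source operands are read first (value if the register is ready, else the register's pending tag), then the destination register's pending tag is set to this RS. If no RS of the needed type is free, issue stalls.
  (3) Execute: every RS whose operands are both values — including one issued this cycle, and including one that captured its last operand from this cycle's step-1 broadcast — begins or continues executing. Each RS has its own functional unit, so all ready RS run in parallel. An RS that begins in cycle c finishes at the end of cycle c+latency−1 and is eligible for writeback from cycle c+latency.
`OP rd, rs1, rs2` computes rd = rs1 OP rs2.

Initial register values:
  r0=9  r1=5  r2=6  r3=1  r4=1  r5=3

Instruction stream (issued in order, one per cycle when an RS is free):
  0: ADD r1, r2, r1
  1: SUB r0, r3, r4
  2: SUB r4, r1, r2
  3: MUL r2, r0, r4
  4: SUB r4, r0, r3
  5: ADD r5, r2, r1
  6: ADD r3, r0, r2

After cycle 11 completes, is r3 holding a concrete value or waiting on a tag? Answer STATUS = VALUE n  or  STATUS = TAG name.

cycle 1: issue ADD r1<-Add1 // r0:9,r1:Add1,r2:6,r3:1,r4:1,r5:3
cycle 2: issue SUB r0<-Add2 // r0:Add2,r1:Add1,r2:6,r3:1,r4:1,r5:3
cycle 3: CDB Add1=11; issue SUB r4<-Add1 // r0:Add2,r1:11,r2:6,r3:1,r4:Add1,r5:3
cycle 4: CDB Add2=0; issue MUL r2<-Mul1 // r0:0,r1:11,r2:Mul1,r3:1,r4:Add1,r5:3
cycle 5: CDB Add1=5; issue SUB r4<-Add1 // r0:0,r1:11,r2:Mul1,r3:1,r4:Add1,r5:3
cycle 6: issue ADD r5<-Add2 // r0:0,r1:11,r2:Mul1,r3:1,r4:Add1,r5:Add2
cycle 7: CDB Add1=-1; issue ADD r3<-Add1 // r0:0,r1:11,r2:Mul1,r3:Add1,r4:-1,r5:Add2
cycle 8: - // r0:0,r1:11,r2:Mul1,r3:Add1,r4:-1,r5:Add2
cycle 9: CDB Mul1=0 // r0:0,r1:11,r2:0,r3:Add1,r4:-1,r5:Add2
cycle 10: - // r0:0,r1:11,r2:0,r3:Add1,r4:-1,r5:Add2
cycle 11: CDB Add1=0 // r0:0,r1:11,r2:0,r3:0,r4:-1,r5:Add2

STATUS = VALUE 0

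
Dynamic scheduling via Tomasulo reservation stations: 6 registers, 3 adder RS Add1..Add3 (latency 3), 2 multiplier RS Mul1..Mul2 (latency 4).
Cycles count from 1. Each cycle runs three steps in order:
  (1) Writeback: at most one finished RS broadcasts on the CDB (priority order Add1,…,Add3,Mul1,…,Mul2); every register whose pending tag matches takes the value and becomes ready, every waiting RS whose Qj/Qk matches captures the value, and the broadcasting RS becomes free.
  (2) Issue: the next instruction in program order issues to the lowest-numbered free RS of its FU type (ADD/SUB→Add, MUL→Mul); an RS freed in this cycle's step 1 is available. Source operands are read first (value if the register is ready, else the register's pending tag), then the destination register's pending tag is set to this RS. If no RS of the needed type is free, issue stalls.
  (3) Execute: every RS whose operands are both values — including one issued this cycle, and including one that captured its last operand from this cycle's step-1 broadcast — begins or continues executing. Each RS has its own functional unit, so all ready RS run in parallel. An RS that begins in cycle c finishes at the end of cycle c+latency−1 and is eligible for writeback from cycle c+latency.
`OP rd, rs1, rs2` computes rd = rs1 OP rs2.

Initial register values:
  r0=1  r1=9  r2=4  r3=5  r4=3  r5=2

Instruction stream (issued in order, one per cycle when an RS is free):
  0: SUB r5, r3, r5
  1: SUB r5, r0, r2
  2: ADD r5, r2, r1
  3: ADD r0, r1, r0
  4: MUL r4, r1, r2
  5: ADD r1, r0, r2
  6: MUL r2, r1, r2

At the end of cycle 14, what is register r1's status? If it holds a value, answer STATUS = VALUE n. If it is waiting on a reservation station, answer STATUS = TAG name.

c1: issue SUB r5<-Add1 | r0:1,r1:9,r2:4,r3:5,r4:3,r5:Add1
c2: issue SUB r5<-Add2 | r0:1,r1:9,r2:4,r3:5,r4:3,r5:Add2
c3: issue ADD r5<-Add3 | r0:1,r1:9,r2:4,r3:5,r4:3,r5:Add3
c4: CDB Add1=3; issue ADD r0<-Add1 | r0:Add1,r1:9,r2:4,r3:5,r4:3,r5:Add3
c5: CDB Add2=-3; issue MUL r4<-Mul1 | r0:Add1,r1:9,r2:4,r3:5,r4:Mul1,r5:Add3
c6: CDB Add3=13; issue ADD r1<-Add2 | r0:Add1,r1:Add2,r2:4,r3:5,r4:Mul1,r5:13
c7: CDB Add1=10; issue MUL r2<-Mul2 | r0:10,r1:Add2,r2:Mul2,r3:5,r4:Mul1,r5:13
c8: - | r0:10,r1:Add2,r2:Mul2,r3:5,r4:Mul1,r5:13
c9: CDB Mul1=36 | r0:10,r1:Add2,r2:Mul2,r3:5,r4:36,r5:13
c10: CDB Add2=14 | r0:10,r1:14,r2:Mul2,r3:5,r4:36,r5:13
c11: - | r0:10,r1:14,r2:Mul2,r3:5,r4:36,r5:13
c12: - | r0:10,r1:14,r2:Mul2,r3:5,r4:36,r5:13
c13: - | r0:10,r1:14,r2:Mul2,r3:5,r4:36,r5:13
c14: CDB Mul2=56 | r0:10,r1:14,r2:56,r3:5,r4:36,r5:13

STATUS = VALUE 14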